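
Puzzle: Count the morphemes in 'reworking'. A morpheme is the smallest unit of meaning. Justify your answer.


Decomposition: re- (prefix) + work (root) + -ing (suffix) = 3 morpheme(s)

3 morphemes


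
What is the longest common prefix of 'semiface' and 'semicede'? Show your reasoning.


Compare from the start: 4 characters match: 'semi'. Mismatch at position 5: 'f' vs 'c'.

semi


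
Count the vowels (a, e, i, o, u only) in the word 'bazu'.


Vowels in 'bazu': a, u = 2 vowels.

2


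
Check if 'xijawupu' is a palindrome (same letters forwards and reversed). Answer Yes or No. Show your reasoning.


Forward: 'xijawupu'
Reversed: 'upuwajix'
They differ.

No


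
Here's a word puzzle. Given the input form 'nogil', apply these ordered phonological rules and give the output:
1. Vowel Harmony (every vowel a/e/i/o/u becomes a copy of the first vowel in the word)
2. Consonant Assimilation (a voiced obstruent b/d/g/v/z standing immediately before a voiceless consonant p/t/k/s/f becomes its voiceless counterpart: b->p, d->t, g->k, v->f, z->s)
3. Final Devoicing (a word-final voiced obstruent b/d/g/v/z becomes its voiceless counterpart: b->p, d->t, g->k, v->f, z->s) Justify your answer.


Starting form: 'nogil'
Rule 1: Vowel Harmony: all vowels become 'o' (matching first vowel). 'nogil' -> 'nogol'
Rule 2: Consonant Assimilation: no voiced obstruent (b/d/g/v/z) stands immediately before a voiceless consonant (p/t/k/s/f). No change.
Rule 3: Final Devoicing: final consonant 'l' is not one of the voiced obstruents b/d/g/v/z. No change.
Final form: 'nogol'

nogol


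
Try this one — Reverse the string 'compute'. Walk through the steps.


Reverse 'compute' character by character: 'etupmoc'.

etupmoc


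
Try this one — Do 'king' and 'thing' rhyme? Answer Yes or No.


Rime (stressed vowel + following sounds) of 'king': -ing = /ɪŋ/
Rime of 'thing': -ing = /ɪŋ/
/ɪŋ/ and /ɪŋ/ are the same ending sound, so the words rhyme.

Yes


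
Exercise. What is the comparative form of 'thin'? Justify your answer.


Apply comparative formation (double final consonant, add -er): 'thin' -> 'thinner'.

thinner


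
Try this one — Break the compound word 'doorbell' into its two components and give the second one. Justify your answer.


Split 'doorbell' into 'door' + 'bell'. The second part is 'bell'.

bell


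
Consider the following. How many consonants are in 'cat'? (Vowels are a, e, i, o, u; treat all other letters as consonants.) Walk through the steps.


Consonants in 'cat': c, t = 2 consonants.

2


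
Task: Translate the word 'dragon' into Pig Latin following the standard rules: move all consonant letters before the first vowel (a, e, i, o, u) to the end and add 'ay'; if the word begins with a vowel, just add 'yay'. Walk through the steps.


'dragon': move consonant cluster 'dr' to end and add 'ay': 'agondray'.

agondray


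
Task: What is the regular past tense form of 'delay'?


Apply rule: Add -ed. 'delay' becomes 'delayed'.

delayed


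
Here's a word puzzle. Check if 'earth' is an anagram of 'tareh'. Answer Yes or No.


Sorted letters of 'earth': 'aehrt'
Sorted letters of 'tareh': 'aehrt'
They match.

Yes


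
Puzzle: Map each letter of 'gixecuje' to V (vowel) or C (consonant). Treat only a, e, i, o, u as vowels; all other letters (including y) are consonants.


Letter mapping: g = C, i = V, x = C, e = V, c = C, u = V, j = C, e = V.

CVCVCVCV


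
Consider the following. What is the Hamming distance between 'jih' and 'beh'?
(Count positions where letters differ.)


Alignment:
Position 1: 'j' vs 'b' = DIFFER
Position 2: 'i' vs 'e' = DIFFER
Position 3: 'h' vs 'h' = match
Total differences: 2

2


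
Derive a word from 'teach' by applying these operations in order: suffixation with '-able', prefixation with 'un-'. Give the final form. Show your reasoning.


Step 1: Add suffix '-able' to 'teach' = 'teachable'
Step 2: Add prefix 'un-' to 'teachable' = 'unteachable'

unteachable


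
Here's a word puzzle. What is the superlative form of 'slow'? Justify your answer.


Apply superlative formation (add -est): 'slow' -> 'slowest'.

slowest


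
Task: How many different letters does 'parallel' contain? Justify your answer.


Unique letters in 'parallel': {a, e, l, p, r} = 5 distinct letters.

5


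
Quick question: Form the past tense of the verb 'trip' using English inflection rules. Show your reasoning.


Apply rule: Double final consonant and add -ed. 'trip' becomes 'tripped'.

tripped


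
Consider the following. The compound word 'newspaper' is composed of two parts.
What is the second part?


Split 'newspaper' into 'news' + 'paper'. The second part is 'paper'.

paper


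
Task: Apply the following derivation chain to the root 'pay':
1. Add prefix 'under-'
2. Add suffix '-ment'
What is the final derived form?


Step 1: Add prefix 'under-' to 'pay' = 'underpay'
Step 2: Add suffix '-ment' to 'underpay' = 'underpayment'

underpayment


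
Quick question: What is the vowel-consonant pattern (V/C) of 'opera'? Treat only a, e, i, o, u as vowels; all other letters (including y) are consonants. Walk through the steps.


Letter mapping: o = V, p = C, e = V, r = C, a = V.

VCVCV


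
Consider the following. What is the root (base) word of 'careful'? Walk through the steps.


Remove suffix '-ful' from 'careful' to get root 'care'.

care


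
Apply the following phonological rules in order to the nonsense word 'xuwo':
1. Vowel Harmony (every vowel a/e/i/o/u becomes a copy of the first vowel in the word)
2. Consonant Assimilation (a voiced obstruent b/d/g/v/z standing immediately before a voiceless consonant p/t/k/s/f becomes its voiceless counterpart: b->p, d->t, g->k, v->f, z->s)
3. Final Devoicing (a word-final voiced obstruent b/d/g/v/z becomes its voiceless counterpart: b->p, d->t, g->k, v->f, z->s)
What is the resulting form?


Starting form: 'xuwo'
Rule 1: Vowel Harmony: all vowels become 'u' (matching first vowel). 'xuwo' -> 'xuwu'
Rule 2: Consonant Assimilation: no voiced obstruent (b/d/g/v/z) stands immediately before a voiceless consonant (p/t/k/s/f). No change.
Rule 3: Final Devoicing: the word ends in the vowel 'u', not a consonant. No change.
Final form: 'xuwu'

xuwu


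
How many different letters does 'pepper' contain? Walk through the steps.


Unique letters in 'pepper': {e, p, r} = 3 distinct letters.

3


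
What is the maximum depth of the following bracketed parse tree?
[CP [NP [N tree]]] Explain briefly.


Count bracket nesting levels:
'[' at pos 0: depth = 1
'[' at pos 4: depth = 2
'[' at pos 8: depth = 3
Maximum depth reached: 3

3


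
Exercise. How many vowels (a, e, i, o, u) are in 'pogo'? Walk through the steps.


Vowels in 'pogo': o, o = 2 vowels.

2


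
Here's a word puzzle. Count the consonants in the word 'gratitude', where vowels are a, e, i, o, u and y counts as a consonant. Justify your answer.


Consonants in 'gratitude': g, r, t, t, d = 5 consonants.

5


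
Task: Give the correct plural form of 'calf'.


Apply rule: Change -f to -ves. 'calf' becomes 'calves'.

calves


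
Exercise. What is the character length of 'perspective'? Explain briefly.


Spell out 'perspective' and number each letter: p(1), e(2), r(3), s(4), p(5), e(6), c(7), t(8), i(9), v(10), e(11). Total: 11 letters.

11


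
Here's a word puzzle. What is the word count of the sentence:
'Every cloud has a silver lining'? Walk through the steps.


Split into words: Every | cloud | has | a | silver | lining = 6 words.

6


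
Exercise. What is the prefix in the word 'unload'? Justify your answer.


The word 'unload' = 'un' (prefix) + 'load' (root). The prefix is 'un'.

un


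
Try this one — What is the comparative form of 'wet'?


Apply comparative formation (double final consonant, add -er): 'wet' -> 'wetter'.

wetter


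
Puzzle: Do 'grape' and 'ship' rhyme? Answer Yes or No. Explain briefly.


Rime (stressed vowel + following sounds) of 'grape': -ape = /eɪp/
Rime of 'ship': -ip = /ɪp/
/eɪp/ and /ɪp/ are different ending sounds, so the words do not rhyme.

No


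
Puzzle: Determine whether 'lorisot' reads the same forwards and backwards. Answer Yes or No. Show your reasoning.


Forward: 'lorisot'
Reversed: 'tosirol'
They differ.

No


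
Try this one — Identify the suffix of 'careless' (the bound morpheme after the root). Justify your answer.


The word 'careless' = 'care' (root) + '-less' (suffix). The suffix is '-less'.

less


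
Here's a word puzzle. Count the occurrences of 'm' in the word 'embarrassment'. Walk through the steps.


Letter 'm' in 'embarrassment': found at position(s) 2, 10 = 2 occurrence(s).

2


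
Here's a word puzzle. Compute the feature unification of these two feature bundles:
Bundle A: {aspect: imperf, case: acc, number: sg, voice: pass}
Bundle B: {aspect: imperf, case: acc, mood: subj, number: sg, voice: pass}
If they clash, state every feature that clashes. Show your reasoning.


Compare features:
aspect: A=imperf vs B=imperf -> unified: imperf
case: A=acc vs B=acc -> unified: acc
mood: A=_ vs B=subj -> unified: subj
number: A=sg vs B=sg -> unified: sg
voice: A=pass vs B=pass -> unified: pass
No clashes found.

Unified: {aspect: imperf, case: acc, mood: subj, number: sg, voice: pass}


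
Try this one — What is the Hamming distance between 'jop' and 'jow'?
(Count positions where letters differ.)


Alignment:
Position 1: 'j' vs 'j' = match
Position 2: 'o' vs 'o' = match
Position 3: 'p' vs 'w' = DIFFER
Total differences: 1

1


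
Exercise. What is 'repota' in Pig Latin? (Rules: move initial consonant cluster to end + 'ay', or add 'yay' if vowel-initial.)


'repota': move consonant cluster 'r' to end and add 'ay': 'epotaray'.

epotaray


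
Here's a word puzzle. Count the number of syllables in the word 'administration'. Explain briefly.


Break 'administration' into syllables: ad-min-is-tra-tion -> ad | min | is | tra | tion = 5 syllables

5 syllables


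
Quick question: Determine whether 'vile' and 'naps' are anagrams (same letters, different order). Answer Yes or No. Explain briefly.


Sorted letters of 'vile': 'eilv'
Sorted letters of 'naps': 'anps'
They do not match.

No


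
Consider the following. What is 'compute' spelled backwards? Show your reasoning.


Reverse 'compute' character by character: 'etupmoc'.

etupmoc


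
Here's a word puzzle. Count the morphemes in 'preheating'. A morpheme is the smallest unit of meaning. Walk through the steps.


Decomposition: pre- (prefix) + heat (root) + -ing (suffix) = 3 morpheme(s)

3 morphemes


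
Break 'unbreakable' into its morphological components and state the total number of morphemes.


Step 1: Identify prefix: 'un' (meaning: not/reverse)
Step 2: Identify root: 'break'
Step 3: Identify suffix(es): 'able'
Decomposition: un- (prefix: not/reverse) + break (root) + -able (suffix: capable of)
Total morphemes: 3

3 morphemes (un- (prefix: not/reverse) + break (root) + -able (suffix: capable of))


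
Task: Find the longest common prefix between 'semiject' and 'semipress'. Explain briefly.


Compare from the start: 4 characters match: 'semi'. Mismatch at position 5: 'j' vs 'p'.

semi


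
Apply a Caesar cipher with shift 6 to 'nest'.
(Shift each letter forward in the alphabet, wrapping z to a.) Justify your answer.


Shift each letter by 6: n -> t, e -> k, s -> y, t -> z. Result: 'tkyz'.

tkyz


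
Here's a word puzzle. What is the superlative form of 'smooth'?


Apply superlative formation (add -est): 'smooth' -> 'smoothest'.

smoothest


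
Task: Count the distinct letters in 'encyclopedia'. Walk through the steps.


Unique letters in 'encyclopedia': {a, c, d, e, i, l, n, o, p, y} = 10 distinct letters.

10


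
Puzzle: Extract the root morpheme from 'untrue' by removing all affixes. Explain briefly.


Remove prefix 'un' from 'untrue' to get root 'true'.

true


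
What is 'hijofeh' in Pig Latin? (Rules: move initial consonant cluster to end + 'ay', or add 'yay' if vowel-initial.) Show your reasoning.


'hijofeh': move consonant cluster 'h' to end and add 'ay': 'ijofehhay'.

ijofehhay


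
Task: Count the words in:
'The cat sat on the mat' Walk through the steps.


Split into words: The | cat | sat | on | the | mat = 6 words.

6


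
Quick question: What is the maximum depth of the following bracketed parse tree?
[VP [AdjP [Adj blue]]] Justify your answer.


Count bracket nesting levels:
'[' at pos 0: depth = 1
'[' at pos 4: depth = 2
'[' at pos 10: depth = 3
Maximum depth reached: 3

3


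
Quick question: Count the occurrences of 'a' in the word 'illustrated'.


Letter 'a' in 'illustrated': found at position(s) 8 = 1 occurrence(s).

1


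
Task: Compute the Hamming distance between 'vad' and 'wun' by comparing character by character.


Alignment:
Position 1: 'v' vs 'w' = DIFFER
Position 2: 'a' vs 'u' = DIFFER
Position 3: 'd' vs 'n' = DIFFER
Total differences: 3

3


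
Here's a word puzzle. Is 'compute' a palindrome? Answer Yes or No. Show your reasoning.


Forward: 'compute'
Reversed: 'etupmoc'
They differ.

No


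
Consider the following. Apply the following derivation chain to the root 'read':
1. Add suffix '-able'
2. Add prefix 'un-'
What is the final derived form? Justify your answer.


Step 1: Add suffix '-able' to 'read' = 'readable'
Step 2: Add prefix 'un-' to 'readable' = 'unreadable'

unreadable


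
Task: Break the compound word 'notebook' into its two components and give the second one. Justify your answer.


Split 'notebook' into 'note' + 'book'. The second part is 'book'.

book


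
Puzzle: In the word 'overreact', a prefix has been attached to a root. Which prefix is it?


The word 'overreact' = 'over' (prefix) + 'react' (root). The prefix is 'over'.

over


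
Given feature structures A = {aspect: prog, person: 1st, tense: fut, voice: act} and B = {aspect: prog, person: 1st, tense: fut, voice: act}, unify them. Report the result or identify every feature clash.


Compare features:
aspect: A=prog vs B=prog -> unified: prog
person: A=1st vs B=1st -> unified: 1st
tense: A=fut vs B=fut -> unified: fut
voice: A=act vs B=act -> unified: act
No clashes found.

Unified: {aspect: prog, person: 1st, tense: fut, voice: act}


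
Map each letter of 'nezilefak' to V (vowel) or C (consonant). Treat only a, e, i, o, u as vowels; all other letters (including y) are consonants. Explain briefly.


Letter mapping: n = C, e = V, z = C, i = V, l = C, e = V, f = C, a = V, k = C.

CVCVCVCVC


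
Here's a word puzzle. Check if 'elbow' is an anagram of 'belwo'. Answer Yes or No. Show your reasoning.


Sorted letters of 'elbow': 'below'
Sorted letters of 'belwo': 'below'
They match.

Yes


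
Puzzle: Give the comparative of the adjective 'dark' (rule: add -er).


Apply comparative formation (add -er): 'dark' -> 'darker'.

darker


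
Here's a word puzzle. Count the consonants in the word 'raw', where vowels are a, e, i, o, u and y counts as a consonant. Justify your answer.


Consonants in 'raw': r, w = 2 consonants.

2


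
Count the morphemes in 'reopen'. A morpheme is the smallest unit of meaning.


Decomposition: re- (prefix) + open (root) = 2 morpheme(s)

2 morphemes


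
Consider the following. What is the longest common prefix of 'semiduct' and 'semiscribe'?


Compare from the start: 4 characters match: 'semi'. Mismatch at position 5: 'd' vs 's'.

semi


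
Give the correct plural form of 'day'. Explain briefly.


Apply rule: Add -s. 'day' becomes 'days'.

days


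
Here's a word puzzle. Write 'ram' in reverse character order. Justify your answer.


Reverse 'ram' character by character: 'mar'.

mar


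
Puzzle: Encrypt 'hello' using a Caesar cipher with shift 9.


Shift each letter by 9: h -> q, e -> n, l -> u, l -> u, o -> x. Result: 'qnuux'.

qnuux


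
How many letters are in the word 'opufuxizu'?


Spell out 'opufuxizu' and number each letter: o(1), p(2), u(3), f(4), u(5), x(6), i(7), z(8), u(9). Total: 9 letters.

9


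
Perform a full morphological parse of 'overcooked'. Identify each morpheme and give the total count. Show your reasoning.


Step 1: Identify prefix: 'over' (meaning: excessively)
Step 2: Identify root: 'cook'
Step 3: Identify suffix(es): 'ed'
Decomposition: over- (prefix: excessively) + cook (root) + -ed (suffix: past)
Total morphemes: 3

3 morphemes (over- (prefix: excessively) + cook (root) + -ed (suffix: past))


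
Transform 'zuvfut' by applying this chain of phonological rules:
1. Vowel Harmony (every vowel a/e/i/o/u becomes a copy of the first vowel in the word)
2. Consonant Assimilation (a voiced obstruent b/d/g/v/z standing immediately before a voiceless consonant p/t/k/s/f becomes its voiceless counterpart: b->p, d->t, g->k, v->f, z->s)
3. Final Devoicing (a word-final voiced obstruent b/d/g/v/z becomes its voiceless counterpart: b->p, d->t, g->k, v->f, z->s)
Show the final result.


Starting form: 'zuvfut'
Rule 1: Vowel Harmony: all vowels already match. No change.
Rule 2: Consonant Assimilation: voiced obstruent before voiceless consonant becomes voiceless ('vf' -> 'ff'). 'zuvfut' -> 'zuffut'
Rule 3: Final Devoicing: final consonant 't' is not one of the voiced obstruents b/d/g/v/z. No change.
Final form: 'zuffut'

zuffut


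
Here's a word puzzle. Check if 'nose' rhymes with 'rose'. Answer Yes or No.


Rime (stressed vowel + following sounds) of 'nose': -ose = /oʊz/
Rime of 'rose': -ose = /oʊz/
/oʊz/ and /oʊz/ are the same ending sound, so the words rhyme.

Yes


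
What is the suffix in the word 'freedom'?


The word 'freedom' = 'free' (root) + '-dom' (suffix). The suffix is '-dom'.

dom


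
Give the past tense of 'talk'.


Apply rule: Add -ed. 'talk' becomes 'talked'.

talked


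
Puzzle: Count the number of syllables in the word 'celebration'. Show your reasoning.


Break 'celebration' into syllables: cel-e-bra-tion -> cel | e | bra | tion = 4 syllables

4 syllables


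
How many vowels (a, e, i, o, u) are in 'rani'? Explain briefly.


Vowels in 'rani': a, i = 2 vowels.

2


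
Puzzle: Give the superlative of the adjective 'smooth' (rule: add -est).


Apply superlative formation (add -est): 'smooth' -> 'smoothest'.

smoothest


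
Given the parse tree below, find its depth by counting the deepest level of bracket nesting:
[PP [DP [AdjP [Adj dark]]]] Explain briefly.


Count bracket nesting levels:
'[' at pos 0: depth = 1
'[' at pos 4: depth = 2
'[' at pos 8: depth = 3
'[' at pos 14: depth = 4
Maximum depth reached: 4

4


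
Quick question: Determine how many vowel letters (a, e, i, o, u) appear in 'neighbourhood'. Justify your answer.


Vowels in 'neighbourhood': e, i, o, u, o, o = 6 vowels.

6


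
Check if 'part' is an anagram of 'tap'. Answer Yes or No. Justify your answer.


Sorted letters of 'part': 'aprt'
Sorted letters of 'tap': 'apt'
They do not match.

No


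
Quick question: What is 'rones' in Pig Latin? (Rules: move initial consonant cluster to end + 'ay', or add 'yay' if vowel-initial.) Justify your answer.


'rones': move consonant cluster 'r' to end and add 'ay': 'onesray'.

onesray


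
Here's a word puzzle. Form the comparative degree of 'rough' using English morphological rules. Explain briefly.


Apply comparative formation (add -er): 'rough' -> 'rougher'.

rougher


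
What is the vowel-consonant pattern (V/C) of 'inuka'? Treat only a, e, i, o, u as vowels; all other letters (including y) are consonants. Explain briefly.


Letter mapping: i = V, n = C, u = V, k = C, a = V.

VCVCV


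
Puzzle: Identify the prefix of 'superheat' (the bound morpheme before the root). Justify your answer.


The word 'superheat' = 'super' (prefix) + 'heat' (root). The prefix is 'super'.

super


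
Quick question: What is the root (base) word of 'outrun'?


Remove prefix 'out' from 'outrun' to get root 'run'.

run


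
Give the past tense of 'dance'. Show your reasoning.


Apply rule: Add -d (word ends in -e). 'dance' becomes 'danced'.

danced


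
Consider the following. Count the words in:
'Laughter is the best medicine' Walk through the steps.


Split into words: Laughter | is | the | best | medicine = 5 words.

5


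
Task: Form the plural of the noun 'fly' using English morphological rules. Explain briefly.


Apply rule: Change -y to -ies (consonant + y). 'fly' becomes 'flies'.

flies


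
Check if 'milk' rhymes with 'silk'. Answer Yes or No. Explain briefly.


Rime (stressed vowel + following sounds) of 'milk': -ilk = /ɪlk/
Rime of 'silk': -ilk = /ɪlk/
/ɪlk/ and /ɪlk/ are the same ending sound, so the words rhyme.

Yes


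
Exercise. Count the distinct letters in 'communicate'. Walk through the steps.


Unique letters in 'communicate': {a, c, e, i, m, n, o, t, u} = 9 distinct letters.

9


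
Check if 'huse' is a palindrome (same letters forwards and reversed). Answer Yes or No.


Forward: 'huse'
Reversed: 'esuh'
They differ.

No


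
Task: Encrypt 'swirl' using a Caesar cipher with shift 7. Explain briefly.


Shift each letter by 7: s -> z, w -> d, i -> p, r -> y, l -> s. Result: 'zdpys'.

zdpys


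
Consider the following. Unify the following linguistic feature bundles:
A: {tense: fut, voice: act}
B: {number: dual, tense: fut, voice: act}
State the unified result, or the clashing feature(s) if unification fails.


Compare features:
number: A=_ vs B=dual -> unified: dual
tense: A=fut vs B=fut -> unified: fut
voice: A=act vs B=act -> unified: act
No clashes found.

Unified: {number: dual, tense: fut, voice: act}


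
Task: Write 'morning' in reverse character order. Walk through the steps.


Reverse 'morning' character by character: 'gninrom'.

gninrom


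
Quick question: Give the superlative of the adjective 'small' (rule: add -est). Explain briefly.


Apply superlative formation (add -est): 'small' -> 'smallest'.

smallest


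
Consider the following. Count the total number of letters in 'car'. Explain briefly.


Spell out 'car' and number each letter: c(1), a(2), r(3). Total: 3 letters.

3


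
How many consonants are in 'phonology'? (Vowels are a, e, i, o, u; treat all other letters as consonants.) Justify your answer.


Consonants in 'phonology': p, h, n, l, g, y = 6 consonants.

6


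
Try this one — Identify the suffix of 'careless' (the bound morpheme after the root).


The word 'careless' = 'care' (root) + '-less' (suffix). The suffix is '-less'.

less


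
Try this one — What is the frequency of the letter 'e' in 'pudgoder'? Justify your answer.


Letter 'e' in 'pudgoder': found at position(s) 7 = 1 occurrence(s).

1


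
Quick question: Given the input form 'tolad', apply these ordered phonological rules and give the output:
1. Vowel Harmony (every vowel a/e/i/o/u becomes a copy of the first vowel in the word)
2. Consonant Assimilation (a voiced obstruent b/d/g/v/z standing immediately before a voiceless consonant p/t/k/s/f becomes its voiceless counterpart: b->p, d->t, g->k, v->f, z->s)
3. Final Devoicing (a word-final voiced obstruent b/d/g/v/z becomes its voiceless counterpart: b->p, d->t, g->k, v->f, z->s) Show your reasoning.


Starting form: 'tolad'
Rule 1: Vowel Harmony: all vowels become 'o' (matching first vowel). 'tolad' -> 'tolod'
Rule 2: Consonant Assimilation: no voiced obstruent (b/d/g/v/z) stands immediately before a voiceless consonant (p/t/k/s/f). No change.
Rule 3: Final Devoicing: word-final voiced obstruent 'd' becomes voiceless 't'. 'tolod' -> 'tolot'
Final form: 'tolot'

tolot


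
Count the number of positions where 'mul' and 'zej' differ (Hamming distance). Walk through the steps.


Alignment:
Position 1: 'm' vs 'z' = DIFFER
Position 2: 'u' vs 'e' = DIFFER
Position 3: 'l' vs 'j' = DIFFER
Total differences: 3

3


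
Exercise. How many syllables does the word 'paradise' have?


Break 'paradise' into syllables: par-a-dise -> par | a | dise = 3 syllables

3 syllables


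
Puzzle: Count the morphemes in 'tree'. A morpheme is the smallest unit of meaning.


Decomposition: tree (free morpheme) = 1 morpheme(s)

1 morphemes


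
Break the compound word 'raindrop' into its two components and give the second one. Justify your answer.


Split 'raindrop' into 'rain' + 'drop'. The second part is 'drop'.

drop


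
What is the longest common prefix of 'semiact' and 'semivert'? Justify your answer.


Compare from the start: 4 characters match: 'semi'. Mismatch at position 5: 'a' vs 'v'.

semi


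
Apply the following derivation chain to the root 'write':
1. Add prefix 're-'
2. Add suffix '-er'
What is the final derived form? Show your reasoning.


Step 1: Add prefix 're-' to 'write' = 'rewrite'
Step 2: Add suffix '-er' to 'rewrite' = 'rewriter'

rewriter


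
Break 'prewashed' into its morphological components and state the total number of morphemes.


Step 1: Identify prefix: 'pre' (meaning: before)
Step 2: Identify root: 'wash'
Step 3: Identify suffix(es): 'ed'
Decomposition: pre- (prefix: before) + wash (root) + -ed (suffix: past)
Total morphemes: 3

3 morphemes (pre- (prefix: before) + wash (root) + -ed (suffix: past))


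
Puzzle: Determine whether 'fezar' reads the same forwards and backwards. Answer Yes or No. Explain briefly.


Forward: 'fezar'
Reversed: 'razef'
They differ.

No


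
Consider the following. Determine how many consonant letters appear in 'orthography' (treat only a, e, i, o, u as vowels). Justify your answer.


Consonants in 'orthography': r, t, h, g, r, p, h, y = 8 consonants.

8


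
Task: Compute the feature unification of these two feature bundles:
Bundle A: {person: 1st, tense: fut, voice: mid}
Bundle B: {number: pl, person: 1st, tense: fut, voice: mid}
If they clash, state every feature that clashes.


Compare features:
number: A=_ vs B=pl -> unified: pl
person: A=1st vs B=1st -> unified: 1st
tense: A=fut vs B=fut -> unified: fut
voice: A=mid vs B=mid -> unified: mid
No clashes found.

Unified: {number: pl, person: 1st, tense: fut, voice: mid}


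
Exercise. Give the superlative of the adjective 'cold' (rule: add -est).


Apply superlative formation (add -est): 'cold' -> 'coldest'.

coldest


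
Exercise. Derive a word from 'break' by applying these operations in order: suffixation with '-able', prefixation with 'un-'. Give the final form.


Step 1: Add suffix '-able' to 'break' = 'breakable'
Step 2: Add prefix 'un-' to 'breakable' = 'unbreakable'

unbreakable


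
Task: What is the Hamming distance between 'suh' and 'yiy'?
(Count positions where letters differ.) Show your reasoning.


Alignment:
Position 1: 's' vs 'y' = DIFFER
Position 2: 'u' vs 'i' = DIFFER
Position 3: 'h' vs 'y' = DIFFER
Total differences: 3

3


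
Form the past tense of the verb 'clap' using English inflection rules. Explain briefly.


Apply rule: Double final consonant and add -ed. 'clap' becomes 'clapped'.

clapped


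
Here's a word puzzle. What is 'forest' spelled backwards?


Reverse 'forest' character by character: 'tserof'.

tserof


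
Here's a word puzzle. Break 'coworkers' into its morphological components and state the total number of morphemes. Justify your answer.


Step 1: Identify prefix: 'co' (meaning: together)
Step 2: Identify root: 'work'
Step 3: Identify suffix(es): 'er, s'
Decomposition: co- (prefix: together) + work (root) + -er (suffix: one who) + -s (plural)
Total morphemes: 4

4 morphemes (co- (prefix: together) + work (root) + -er (suffix: one who) + -s (plural))


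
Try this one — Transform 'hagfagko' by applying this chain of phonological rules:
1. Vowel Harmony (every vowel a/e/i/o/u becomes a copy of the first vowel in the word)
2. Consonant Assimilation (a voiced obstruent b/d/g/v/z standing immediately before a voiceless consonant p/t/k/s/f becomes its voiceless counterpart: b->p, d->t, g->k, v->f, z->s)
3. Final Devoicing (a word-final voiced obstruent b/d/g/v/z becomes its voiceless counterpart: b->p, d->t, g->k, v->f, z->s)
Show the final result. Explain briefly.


Starting form: 'hagfagko'
Rule 1: Vowel Harmony: all vowels become 'a' (matching first vowel). 'hagfagko' -> 'hagfagka'
Rule 2: Consonant Assimilation: voiced obstruent before voiceless consonant becomes voiceless ('gf' -> 'kf', 'gk' -> 'kk'). 'hagfagka' -> 'hakfakka'
Rule 3: Final Devoicing: the word ends in the vowel 'a', not a consonant. No change.
Final form: 'hakfakka'

hakfakka


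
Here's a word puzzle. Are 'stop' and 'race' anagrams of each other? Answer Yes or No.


Sorted letters of 'stop': 'opst'
Sorted letters of 'race': 'acer'
They do not match.

No


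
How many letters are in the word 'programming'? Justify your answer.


Spell out 'programming' and number each letter: p(1), r(2), o(3), g(4), r(5), a(6), m(7), m(8), i(9), n(10), g(11). Total: 11 letters.

11


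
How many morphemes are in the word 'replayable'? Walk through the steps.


Decomposition: re- (prefix) + play (root) + -able (suffix) = 3 morpheme(s)

3 morphemes


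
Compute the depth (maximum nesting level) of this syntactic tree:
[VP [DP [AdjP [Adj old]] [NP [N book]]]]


Count bracket nesting levels:
'[' at pos 0: depth = 1
'[' at pos 4: depth = 2
'[' at pos 8: depth = 3
'[' at pos 14: depth = 4
'[' at pos 25: depth = 3
'[' at pos 29: depth = 4
Maximum depth reached: 4

4


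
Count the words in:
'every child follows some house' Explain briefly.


Split into words: every | child | follows | some | house = 5 words.

5


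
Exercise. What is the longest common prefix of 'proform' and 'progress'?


Compare from the start: 3 characters match: 'pro'. Mismatch at position 4: 'f' vs 'g'.

pro


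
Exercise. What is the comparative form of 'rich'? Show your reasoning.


Apply comparative formation (add -er): 'rich' -> 'richer'.

richer


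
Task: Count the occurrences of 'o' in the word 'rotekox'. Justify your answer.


Letter 'o' in 'rotekox': found at position(s) 2, 6 = 2 occurrence(s).

2


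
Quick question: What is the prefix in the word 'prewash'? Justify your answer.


The word 'prewash' = 'pre' (prefix) + 'wash' (root). The prefix is 'pre'.

pre


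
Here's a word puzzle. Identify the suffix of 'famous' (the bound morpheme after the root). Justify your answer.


The word 'famous' = 'fame' (root) + '-ous' (suffix). The suffix is '-ous'.

ous


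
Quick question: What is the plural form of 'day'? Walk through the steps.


Apply rule: Add -s. 'day' becomes 'days'.

days


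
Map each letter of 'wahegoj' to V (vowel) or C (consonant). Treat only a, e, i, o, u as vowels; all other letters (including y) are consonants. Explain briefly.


Letter mapping: w = C, a = V, h = C, e = V, g = C, o = V, j = C.

CVCVCVC


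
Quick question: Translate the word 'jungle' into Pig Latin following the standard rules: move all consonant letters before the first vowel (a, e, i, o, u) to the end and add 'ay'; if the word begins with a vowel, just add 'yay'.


'jungle': move consonant cluster 'j' to end and add 'ay': 'unglejay'.

unglejay


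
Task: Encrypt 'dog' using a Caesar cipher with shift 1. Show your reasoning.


Shift each letter by 1: d -> e, o -> p, g -> h. Result: 'eph'.

eph


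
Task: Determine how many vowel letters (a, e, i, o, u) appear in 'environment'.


Vowels in 'environment': e, i, o, e = 4 vowels.

4


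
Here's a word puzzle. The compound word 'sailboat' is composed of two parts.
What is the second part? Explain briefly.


Split 'sailboat' into 'sail' + 'boat'. The second part is 'boat'.

boat


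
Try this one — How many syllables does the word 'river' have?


Break 'river' into syllables: riv-er -> riv | er = 2 syllables

2 syllables


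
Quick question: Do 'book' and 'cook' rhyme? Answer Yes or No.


Rime (stressed vowel + following sounds) of 'book': -ook = /ʊk/
Rime of 'cook': -ook = /ʊk/
/ʊk/ and /ʊk/ are the same ending sound, so the words rhyme.

Yes


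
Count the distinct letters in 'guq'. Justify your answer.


Unique letters in 'guq': {g, q, u} = 3 distinct letters.

3


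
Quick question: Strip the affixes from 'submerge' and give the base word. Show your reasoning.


Remove prefix 'sub' from 'submerge' to get root 'merge'.

merge


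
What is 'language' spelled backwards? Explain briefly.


Reverse 'language' character by character: 'egaugnal'.

egaugnal


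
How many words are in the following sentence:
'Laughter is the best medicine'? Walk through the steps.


Split into words: Laughter | is | the | best | medicine = 5 words.

5


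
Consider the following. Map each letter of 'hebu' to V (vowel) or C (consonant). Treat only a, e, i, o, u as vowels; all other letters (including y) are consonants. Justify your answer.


Letter mapping: h = C, e = V, b = C, u = V.

CVCV


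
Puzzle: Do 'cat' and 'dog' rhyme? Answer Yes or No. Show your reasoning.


Rime (stressed vowel + following sounds) of 'cat': -at = /æt/
Rime of 'dog': -og = /ɒg/
/æt/ and /ɒg/ are different ending sounds, so the words do not rhyme.

No


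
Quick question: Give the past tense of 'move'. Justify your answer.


Apply rule: Add -d (word ends in -e). 'move' becomes 'moved'.

moved


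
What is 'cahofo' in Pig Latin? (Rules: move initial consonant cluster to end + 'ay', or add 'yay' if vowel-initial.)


'cahofo': move consonant cluster 'c' to end and add 'ay': 'ahofocay'.

ahofocay


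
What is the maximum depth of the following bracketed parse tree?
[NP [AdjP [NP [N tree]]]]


Count bracket nesting levels:
'[' at pos 0: depth = 1
'[' at pos 4: depth = 2
'[' at pos 10: depth = 3
'[' at pos 14: depth = 4
Maximum depth reached: 4

4


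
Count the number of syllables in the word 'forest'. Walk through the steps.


Break 'forest' into syllables: for-est -> for | est = 2 syllables

2 syllables


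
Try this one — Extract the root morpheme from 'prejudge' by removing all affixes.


Remove prefix 'pre' from 'prejudge' to get root 'judge'.

judge


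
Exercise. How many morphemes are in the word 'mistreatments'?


Decomposition: mis- (prefix) + treat (root) + -ment (suffix) + -s (plural) = 4 morpheme(s)

4 morphemes


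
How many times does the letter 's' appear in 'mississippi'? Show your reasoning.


Letter 's' in 'mississippi': found at position(s) 3, 4, 6, 7 = 4 occurrence(s).

4


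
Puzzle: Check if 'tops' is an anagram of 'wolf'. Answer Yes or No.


Sorted letters of 'tops': 'opst'
Sorted letters of 'wolf': 'flow'
They do not match.

No


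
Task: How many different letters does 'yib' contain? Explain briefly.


Unique letters in 'yib': {b, i, y} = 3 distinct letters.

3


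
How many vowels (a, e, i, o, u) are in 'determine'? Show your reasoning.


Vowels in 'determine': e, e, i, e = 4 vowels.

4


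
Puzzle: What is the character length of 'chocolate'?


Spell out 'chocolate' and number each letter: c(1), h(2), o(3), c(4), o(5), l(6), a(7), t(8), e(9). Total: 9 letters.

9


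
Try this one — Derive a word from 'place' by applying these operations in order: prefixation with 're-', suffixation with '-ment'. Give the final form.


Step 1: Add prefix 're-' to 'place' = 'replace'
Step 2: Add suffix '-ment' to 'replace' = 'replacement'

replacement


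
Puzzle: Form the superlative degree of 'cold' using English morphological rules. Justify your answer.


Apply superlative formation (add -est): 'cold' -> 'coldest'.

coldest


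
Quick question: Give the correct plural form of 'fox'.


Apply rule: Add -es (sibilant/fricative ending). 'fox' becomes 'foxes'.

foxes


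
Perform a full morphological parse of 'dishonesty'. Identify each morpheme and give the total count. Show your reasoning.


Step 1: Identify prefix: 'dis' (meaning: not/apart)
Step 2: Identify root: 'honest'
Step 3: Identify suffix(es): 'y'
Decomposition: dis- (prefix: not/apart) + honest (root) + -y (suffix: quality)
Total morphemes: 3

3 morphemes (dis- (prefix: not/apart) + honest (root) + -y (suffix: quality))


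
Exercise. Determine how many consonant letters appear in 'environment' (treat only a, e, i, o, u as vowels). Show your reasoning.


Consonants in 'environment': n, v, r, n, m, n, t = 7 consonants.

7


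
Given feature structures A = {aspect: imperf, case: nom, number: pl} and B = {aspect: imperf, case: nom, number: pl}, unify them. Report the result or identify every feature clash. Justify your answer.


Compare features:
aspect: A=imperf vs B=imperf -> unified: imperf
case: A=nom vs B=nom -> unified: nom
number: A=pl vs B=pl -> unified: pl
No clashes found.

Unified: {aspect: imperf, case: nom, number: pl}


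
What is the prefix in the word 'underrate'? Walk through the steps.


The word 'underrate' = 'under' (prefix) + 'rate' (root). The prefix is 'under'.

under


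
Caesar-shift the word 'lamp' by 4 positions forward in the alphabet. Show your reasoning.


Shift each letter by 4: l -> p, a -> e, m -> q, p -> t. Result: 'peqt'.

peqt


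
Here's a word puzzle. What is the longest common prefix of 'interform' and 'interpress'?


Compare from the start: 5 characters match: 'inter'. Mismatch at position 6: 'f' vs 'p'.

inter


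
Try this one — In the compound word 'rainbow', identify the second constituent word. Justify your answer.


Split 'rainbow' into 'rain' + 'bow'. The second part is 'bow'.

bow


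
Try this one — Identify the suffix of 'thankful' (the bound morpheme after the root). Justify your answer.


The word 'thankful' = 'thank' (root) + '-ful' (suffix). The suffix is '-ful'.

ful


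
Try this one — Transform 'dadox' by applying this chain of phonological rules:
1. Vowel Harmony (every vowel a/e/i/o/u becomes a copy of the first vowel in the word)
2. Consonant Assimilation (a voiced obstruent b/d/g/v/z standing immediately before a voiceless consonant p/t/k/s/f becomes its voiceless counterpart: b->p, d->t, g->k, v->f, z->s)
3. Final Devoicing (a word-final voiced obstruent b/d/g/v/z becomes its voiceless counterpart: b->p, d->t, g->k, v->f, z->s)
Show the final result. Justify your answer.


Starting form: 'dadox'
Rule 1: Vowel Harmony: all vowels become 'a' (matching first vowel). 'dadox' -> 'dadax'
Rule 2: Consonant Assimilation: no voiced obstruent (b/d/g/v/z) stands immediately before a voiceless consonant (p/t/k/s/f). No change.
Rule 3: Final Devoicing: final consonant 'x' is not one of the voiced obstruents b/d/g/v/z. No change.
Final form: 'dadax'

dadax


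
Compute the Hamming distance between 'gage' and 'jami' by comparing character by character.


Alignment:
Position 1: 'g' vs 'j' = DIFFER
Position 2: 'a' vs 'a' = match
Position 3: 'g' vs 'm' = DIFFER
Position 4: 'e' vs 'i' = DIFFER
Total differences: 3

3


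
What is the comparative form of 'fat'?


Apply comparative formation (double final consonant, add -er): 'fat' -> 'fatter'.

fatter


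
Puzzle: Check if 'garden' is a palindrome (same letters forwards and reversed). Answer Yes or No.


Forward: 'garden'
Reversed: 'nedrag'
They differ.

No


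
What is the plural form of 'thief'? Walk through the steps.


Apply rule: Change -f to -ves. 'thief' becomes 'thieves'.

thieves


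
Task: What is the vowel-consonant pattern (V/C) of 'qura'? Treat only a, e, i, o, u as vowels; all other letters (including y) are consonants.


Letter mapping: q = C, u = V, r = C, a = V.

CVCV


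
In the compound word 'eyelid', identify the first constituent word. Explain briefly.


Split 'eyelid' into 'eye' + 'lid'. The first part is 'eye'.

eye
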